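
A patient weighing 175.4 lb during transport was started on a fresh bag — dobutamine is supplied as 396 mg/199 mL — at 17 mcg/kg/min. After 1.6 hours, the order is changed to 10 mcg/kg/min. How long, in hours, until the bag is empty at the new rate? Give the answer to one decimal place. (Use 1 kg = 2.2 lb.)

5.6 hours

Initial rate:
Weight = 175.4 lb ÷ 2.2 lb/kg = 79.72727 kg
Dose = 17 mcg/kg/min × 79.72727 kg = 1355.364 mcg/min
1355.364 mcg/min × 60 min/hr = 81321.82 mcg/hr
Concentration = 396 mg ÷ 199 mL = 1.98995 mg/mL = 1989.95 mcg/mL
Rate = 81321.82 mcg/hr ÷ 1989.95 mcg/mL = 40.86627 mL/hr
Volume infused so far = 40.86627 mL/hr × 1.6 hr = 65.38603 mL
Volume remaining = 199 − 65.38603 = 133.614 mL
New rate:
Dose = 10 mcg/kg/min × 79.72727 kg = 797.2727 mcg/min
797.2727 mcg/min × 60 min/hr = 47836.36 mcg/hr
Rate = 47836.36 mcg/hr ÷ 1989.95 mcg/mL = 24.03898 mL/hr
Time remaining = 133.614 mL ÷ 24.03898 mL/hr = 5.558221 hr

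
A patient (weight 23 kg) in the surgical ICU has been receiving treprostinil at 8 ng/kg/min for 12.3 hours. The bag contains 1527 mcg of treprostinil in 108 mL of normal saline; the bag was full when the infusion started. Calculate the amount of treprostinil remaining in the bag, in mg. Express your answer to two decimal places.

Dose = 8 ng/kg/min × 23 kg = 184 ng/min
184 ng/min × 60 min/hr = 11040 ng/hr
Concentration = 1527 mcg ÷ 108 mL = 14.13889 mcg/mL = 14138.89 ng/mL
Rate = 11040 ng/hr ÷ 14138.89 ng/mL = 0.7808251 mL/hr
Volume infused = 0.7808251 mL/hr × 12.3 hr = 9.604149 mL
Volume remaining = 108 − 9.604149 = 98.39585 mL
Drug remaining = 98.39585 mL × 14138.89 ng/mL = 1391208 ng = 1.391208 mg

1.39 mg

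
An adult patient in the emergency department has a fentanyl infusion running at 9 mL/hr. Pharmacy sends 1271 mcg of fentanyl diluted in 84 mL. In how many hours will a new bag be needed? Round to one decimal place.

9.3 hours

Duration = 84 mL ÷ 9 mL/hr = 9.333333 hr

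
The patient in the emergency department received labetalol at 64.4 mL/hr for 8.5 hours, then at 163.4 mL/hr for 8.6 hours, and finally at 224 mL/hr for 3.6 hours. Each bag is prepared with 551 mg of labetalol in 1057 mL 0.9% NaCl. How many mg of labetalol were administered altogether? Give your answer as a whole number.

1438 mg

Concentration = 551 mg ÷ 1057 mL = 0.5212867 mg/mL
Stage 1: 64.4 mL/hr × 8.5 hr = 547.4 mL → 547.4 mL × 0.5212867 mg/mL = 285.3523 mg
Stage 2: 163.4 mL/hr × 8.6 hr = 1405.24 mL → 1405.24 mL × 0.5212867 mg/mL = 732.5329 mg
Stage 3: 224 mL/hr × 3.6 hr = 806.4 mL → 806.4 mL × 0.5212867 mg/mL = 420.3656 mg
Total = 285.3523 + 732.5329 + 420.3656 = 1438.251 mg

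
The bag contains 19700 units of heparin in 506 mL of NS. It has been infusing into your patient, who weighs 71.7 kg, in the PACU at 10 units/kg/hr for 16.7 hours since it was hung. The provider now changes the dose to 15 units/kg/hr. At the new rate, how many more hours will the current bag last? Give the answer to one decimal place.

Initial rate:
Dose = 10 units/kg/hr × 71.7 kg = 717 units/hr
Concentration = 19700 units ÷ 506 mL = 38.93281 units/mL
Rate = 717 units/hr ÷ 38.93281 units/mL = 18.41635 mL/hr
Volume infused so far = 18.41635 mL/hr × 16.7 hr = 307.553 mL
Volume remaining = 506 − 307.553 = 198.447 mL
New rate:
Dose = 15 units/kg/hr × 71.7 kg = 1075.5 units/hr
Rate = 1075.5 units/hr ÷ 38.93281 units/mL = 27.62452 mL/hr
Time remaining = 198.447 mL ÷ 27.62452 mL/hr = 7.183728 hr

7.2 hours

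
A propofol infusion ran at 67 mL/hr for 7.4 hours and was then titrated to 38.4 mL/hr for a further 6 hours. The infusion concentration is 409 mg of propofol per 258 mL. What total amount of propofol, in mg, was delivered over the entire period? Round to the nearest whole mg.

1151 mg

Concentration = 409 mg ÷ 258 mL = 1.585271 mg/mL
Stage 1: 67 mL/hr × 7.4 hr = 495.8 mL → 495.8 mL × 1.585271 mg/mL = 785.9775 mg
Stage 2: 38.4 mL/hr × 6 hr = 230.4 mL → 230.4 mL × 1.585271 mg/mL = 365.2465 mg
Total = 785.9775 + 365.2465 = 1151.224 mg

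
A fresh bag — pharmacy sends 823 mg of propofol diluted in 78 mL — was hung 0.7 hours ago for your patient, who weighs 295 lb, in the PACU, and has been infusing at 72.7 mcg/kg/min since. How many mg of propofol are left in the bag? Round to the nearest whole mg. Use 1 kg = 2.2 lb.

Weight = 295 lb ÷ 2.2 lb/kg = 134.0909 kg
Dose = 72.7 mcg/kg/min × 134.0909 kg = 9748.409 mcg/min
9748.409 mcg/min × 60 min/hr = 584904.5 mcg/hr
Concentration = 823 mg ÷ 78 mL = 10.55128 mg/mL = 10551.28 mcg/mL
Rate = 584904.5 mcg/hr ÷ 10551.28 mcg/mL = 55.43445 mL/hr
Volume infused = 55.43445 mL/hr × 0.7 hr = 38.80412 mL
Volume remaining = 78 − 38.80412 = 39.19588 mL
Drug remaining = 39.19588 mL × 10551.28 mcg/mL = 413566.8 mcg = 413.5668 mg

414 mg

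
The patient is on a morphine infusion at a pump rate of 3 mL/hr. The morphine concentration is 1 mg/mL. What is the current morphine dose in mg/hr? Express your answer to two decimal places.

Drug rate = 3 mL/hr × 1 mg/mL = 3 mg/hr

3.00 mg/hr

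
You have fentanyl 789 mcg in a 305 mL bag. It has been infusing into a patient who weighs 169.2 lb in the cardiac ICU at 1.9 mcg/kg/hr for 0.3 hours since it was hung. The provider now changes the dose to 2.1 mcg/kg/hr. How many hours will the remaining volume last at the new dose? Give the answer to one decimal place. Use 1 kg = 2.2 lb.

Initial rate:
Weight = 169.2 lb ÷ 2.2 lb/kg = 76.90909 kg
Dose = 1.9 mcg/kg/hr × 76.90909 kg = 146.1273 mcg/hr
Concentration = 789 mcg ÷ 305 mL = 2.586885 mcg/mL
Rate = 146.1273 mcg/hr ÷ 2.586885 mcg/mL = 56.48773 mL/hr
Volume infused so far = 56.48773 mL/hr × 0.3 hr = 16.94632 mL
Volume remaining = 305 − 16.94632 = 288.0537 mL
New rate:
Dose = 2.1 mcg/kg/hr × 76.90909 kg = 161.5091 mcg/hr
Rate = 161.5091 mcg/hr ÷ 2.586885 mcg/mL = 62.43381 mL/hr
Time remaining = 288.0537 mL ÷ 62.43381 mL/hr = 4.613745 hr

4.6 hours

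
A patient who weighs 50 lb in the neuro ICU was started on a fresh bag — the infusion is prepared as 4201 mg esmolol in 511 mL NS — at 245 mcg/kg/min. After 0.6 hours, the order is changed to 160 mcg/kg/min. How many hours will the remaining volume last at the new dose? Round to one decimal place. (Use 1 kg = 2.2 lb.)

Initial rate:
Weight = 50 lb ÷ 2.2 lb/kg = 22.72727 kg
Dose = 245 mcg/kg/min × 22.72727 kg = 5568.182 mcg/min
5568.182 mcg/min × 60 min/hr = 334090.9 mcg/hr
Concentration = 4201 mg ÷ 511 mL = 8.221135 mg/mL = 8221.135 mcg/mL
Rate = 334090.9 mcg/hr ÷ 8221.135 mcg/mL = 40.63805 mL/hr
Volume infused so far = 40.63805 mL/hr × 0.6 hr = 24.38283 mL
Volume remaining = 511 − 24.38283 = 486.6172 mL
New rate:
Dose = 160 mcg/kg/min × 22.72727 kg = 3636.364 mcg/min
3636.364 mcg/min × 60 min/hr = 218181.8 mcg/hr
Rate = 218181.8 mcg/hr ÷ 8221.135 mcg/mL = 26.53914 mL/hr
Time remaining = 486.6172 mL ÷ 26.53914 mL/hr = 18.33583 hr

18.3 hours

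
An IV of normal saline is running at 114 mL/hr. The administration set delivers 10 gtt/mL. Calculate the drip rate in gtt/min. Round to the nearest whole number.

114 mL/hr ÷ 60 min/hr = 1.9 mL/min
1.9 mL/min × 10 gtt/mL = 19 gtt/min

19 gtt/min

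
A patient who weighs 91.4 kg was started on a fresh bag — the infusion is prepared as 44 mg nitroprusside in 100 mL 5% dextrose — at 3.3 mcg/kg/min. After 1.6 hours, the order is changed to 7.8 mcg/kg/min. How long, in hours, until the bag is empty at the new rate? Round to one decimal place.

0.4 hours

Initial rate:
Dose = 3.3 mcg/kg/min × 91.4 kg = 301.62 mcg/min
301.62 mcg/min × 60 min/hr = 18097.2 mcg/hr
Concentration = 44 mg ÷ 100 mL = 0.44 mg/mL = 440 mcg/mL
Rate = 18097.2 mcg/hr ÷ 440 mcg/mL = 41.13 mL/hr
Volume infused so far = 41.13 mL/hr × 1.6 hr = 65.808 mL
Volume remaining = 100 − 65.808 = 34.192 mL
New rate:
Dose = 7.8 mcg/kg/min × 91.4 kg = 712.92 mcg/min
712.92 mcg/min × 60 min/hr = 42775.2 mcg/hr
Rate = 42775.2 mcg/hr ÷ 440 mcg/mL = 97.21636 mL/hr
Time remaining = 34.192 mL ÷ 97.21636 mL/hr = 0.3517103 hr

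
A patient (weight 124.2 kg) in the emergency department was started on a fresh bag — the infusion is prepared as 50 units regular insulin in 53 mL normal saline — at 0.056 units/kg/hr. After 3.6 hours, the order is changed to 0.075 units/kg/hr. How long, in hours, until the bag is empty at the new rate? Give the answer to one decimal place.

Initial rate:
Dose = 0.056 units/kg/hr × 124.2 kg = 6.9552 units/hr
Concentration = 50 units ÷ 53 mL = 0.9433962 units/mL
Rate = 6.9552 units/hr ÷ 0.9433962 units/mL = 7.372512 mL/hr
Volume infused so far = 7.372512 mL/hr × 3.6 hr = 26.54104 mL
Volume remaining = 53 − 26.54104 = 26.45896 mL
New rate:
Dose = 0.075 units/kg/hr × 124.2 kg = 9.315 units/hr
Rate = 9.315 units/hr ÷ 0.9433962 units/mL = 9.8739 mL/hr
Time remaining = 26.45896 mL ÷ 9.8739 mL/hr = 2.679687 hr

2.7 hours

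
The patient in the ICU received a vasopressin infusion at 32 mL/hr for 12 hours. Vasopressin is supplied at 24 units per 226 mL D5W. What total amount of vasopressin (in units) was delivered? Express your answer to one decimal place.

40.8 units

Concentration = 24 units ÷ 226 mL = 0.1061947 units/mL
Drug rate = 32 mL/hr × 0.1061947 units/mL = 3.39823 units/hr
Total = 3.39823 units/hr × 12 hr = 40.77876 units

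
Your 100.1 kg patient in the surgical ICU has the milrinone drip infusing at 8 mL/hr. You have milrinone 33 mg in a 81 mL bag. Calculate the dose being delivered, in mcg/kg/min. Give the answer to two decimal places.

0.54 mcg/kg/min

Concentration = 33 mg ÷ 81 mL = 0.4074074 mg/mL = 407.4074 mcg/mL
Drug rate = 8 mL/hr × 407.4074 mcg/mL = 3259.259 mcg/hr
3259.259 mcg/hr ÷ 60 min/hr = 54.32099 mcg/min
54.32099 mcg/min ÷ 100.1 kg = 0.5426672 mcg/kg/min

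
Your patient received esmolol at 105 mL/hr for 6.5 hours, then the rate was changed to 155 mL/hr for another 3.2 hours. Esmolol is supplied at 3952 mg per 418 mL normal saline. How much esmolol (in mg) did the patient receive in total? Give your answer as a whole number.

Concentration = 3952 mg ÷ 418 mL = 9.454545 mg/mL
Stage 1: 105 mL/hr × 6.5 hr = 682.5 mL → 682.5 mL × 9.454545 mg/mL = 6452.727 mg
Stage 2: 155 mL/hr × 3.2 hr = 496 mL → 496 mL × 9.454545 mg/mL = 4689.455 mg
Total = 6452.727 + 4689.455 = 11142.18 mg

11142 mg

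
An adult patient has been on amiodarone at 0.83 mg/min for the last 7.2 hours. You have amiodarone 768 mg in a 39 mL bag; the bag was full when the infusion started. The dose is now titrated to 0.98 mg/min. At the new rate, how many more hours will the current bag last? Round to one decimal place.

7.0 hours

Initial rate:
0.83 mg/min × 60 min/hr = 49.8 mg/hr
Concentration = 768 mg ÷ 39 mL = 19.69231 mg/mL
Rate = 49.8 mg/hr ÷ 19.69231 mg/mL = 2.528906 mL/hr
Volume infused so far = 2.528906 mL/hr × 7.2 hr = 18.20813 mL
Volume remaining = 39 − 18.20813 = 20.79187 mL
New rate:
0.98 mg/min × 60 min/hr = 58.8 mg/hr
Rate = 58.8 mg/hr ÷ 19.69231 mg/mL = 2.985938 mL/hr
Time remaining = 20.79187 mL ÷ 2.985938 mL/hr = 6.963265 hr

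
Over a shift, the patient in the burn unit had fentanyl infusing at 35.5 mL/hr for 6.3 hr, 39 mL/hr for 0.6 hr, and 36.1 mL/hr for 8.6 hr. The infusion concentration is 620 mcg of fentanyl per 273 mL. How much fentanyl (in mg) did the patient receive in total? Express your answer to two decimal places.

Concentration = 620 mcg ÷ 273 mL = 2.271062 mcg/mL
Stage 1: 35.5 mL/hr × 6.3 hr = 223.65 mL → 223.65 mL × 2.271062 mcg/mL = 507.9231 mcg
Stage 2: 39 mL/hr × 0.6 hr = 23.4 mL → 23.4 mL × 2.271062 mcg/mL = 53.14286 mcg
Stage 3: 36.1 mL/hr × 8.6 hr = 310.46 mL → 310.46 mL × 2.271062 mcg/mL = 705.074 mcg
Total = 507.9231 + 53.14286 + 705.074 = 1266.14 mcg = 1.26614 mg

1.27 mg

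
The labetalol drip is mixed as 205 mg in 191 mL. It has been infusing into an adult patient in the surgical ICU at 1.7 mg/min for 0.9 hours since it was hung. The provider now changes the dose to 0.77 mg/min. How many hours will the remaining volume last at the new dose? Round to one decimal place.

Initial rate:
1.7 mg/min × 60 min/hr = 102 mg/hr
Concentration = 205 mg ÷ 191 mL = 1.073298 mg/mL
Rate = 102 mg/hr ÷ 1.073298 mg/mL = 95.03415 mL/hr
Volume infused so far = 95.03415 mL/hr × 0.9 hr = 85.53073 mL
Volume remaining = 191 − 85.53073 = 105.4693 mL
New rate:
0.77 mg/min × 60 min/hr = 46.2 mg/hr
Rate = 46.2 mg/hr ÷ 1.073298 mg/mL = 43.04488 mL/hr
Time remaining = 105.4693 mL ÷ 43.04488 mL/hr = 2.450216 hr

2.5 hours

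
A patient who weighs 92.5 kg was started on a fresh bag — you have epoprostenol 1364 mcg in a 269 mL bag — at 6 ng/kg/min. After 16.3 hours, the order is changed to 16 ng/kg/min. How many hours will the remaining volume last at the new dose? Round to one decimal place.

9.2 hours

Initial rate:
Dose = 6 ng/kg/min × 92.5 kg = 555 ng/min
555 ng/min × 60 min/hr = 33300 ng/hr
Concentration = 1364 mcg ÷ 269 mL = 5.070632 mcg/mL = 5070.632 ng/mL
Rate = 33300 ng/hr ÷ 5070.632 ng/mL = 6.567229 mL/hr
Volume infused so far = 6.567229 mL/hr × 16.3 hr = 107.0458 mL
Volume remaining = 269 − 107.0458 = 161.9542 mL
New rate:
Dose = 16 ng/kg/min × 92.5 kg = 1480 ng/min
1480 ng/min × 60 min/hr = 88800 ng/hr
Rate = 88800 ng/hr ÷ 5070.632 ng/mL = 17.51261 mL/hr
Time remaining = 161.9542 mL ÷ 17.51261 mL/hr = 9.24786 hr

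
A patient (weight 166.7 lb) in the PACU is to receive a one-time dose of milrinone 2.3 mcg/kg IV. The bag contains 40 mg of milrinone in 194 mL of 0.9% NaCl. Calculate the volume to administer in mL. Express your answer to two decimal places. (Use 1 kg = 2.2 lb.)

0.85 mL

Weight = 166.7 lb ÷ 2.2 lb/kg = 75.77273 kg
Dose = 2.3 mcg/kg × 75.77273 kg = 174.2773 mcg
Concentration = 40 mg ÷ 194 mL = 0.2061856 mg/mL = 206.1856 mcg/mL
Volume = 174.2773 mcg ÷ 206.1856 mcg/mL = 0.8452448 mL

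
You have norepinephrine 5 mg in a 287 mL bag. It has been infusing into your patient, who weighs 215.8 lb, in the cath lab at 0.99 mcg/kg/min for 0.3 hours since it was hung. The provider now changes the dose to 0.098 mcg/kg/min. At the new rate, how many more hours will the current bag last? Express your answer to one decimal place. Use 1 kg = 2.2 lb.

Initial rate:
Weight = 215.8 lb ÷ 2.2 lb/kg = 98.09091 kg
Dose = 0.99 mcg/kg/min × 98.09091 kg = 97.11 mcg/min
97.11 mcg/min × 60 min/hr = 5826.6 mcg/hr
Concentration = 5 mg ÷ 287 mL = 0.0174216 mg/mL = 17.4216 mcg/mL
Rate = 5826.6 mcg/hr ÷ 17.4216 mcg/mL = 334.4468 mL/hr
Volume infused so far = 334.4468 mL/hr × 0.3 hr = 100.3341 mL
Volume remaining = 287 − 100.3341 = 186.6659 mL
New rate:
Dose = 0.098 mcg/kg/min × 98.09091 kg = 9.612909 mcg/min
9.612909 mcg/min × 60 min/hr = 576.7745 mcg/hr
Rate = 576.7745 mcg/hr ÷ 17.4216 mcg/mL = 33.10686 mL/hr
Time remaining = 186.6659 mL ÷ 33.10686 mL/hr = 5.638286 hr

5.6 hours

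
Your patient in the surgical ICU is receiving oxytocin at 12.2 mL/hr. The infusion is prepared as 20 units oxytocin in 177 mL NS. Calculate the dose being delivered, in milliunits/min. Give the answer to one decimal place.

23.0 milliunits/min

Concentration = 20 units ÷ 177 mL = 0.1129944 units/mL = 112.9944 milliunits/mL
Drug rate = 12.2 mL/hr × 112.9944 milliunits/mL = 1378.531 milliunits/hr
1378.531 milliunits/hr ÷ 60 min/hr = 22.97552 milliunits/min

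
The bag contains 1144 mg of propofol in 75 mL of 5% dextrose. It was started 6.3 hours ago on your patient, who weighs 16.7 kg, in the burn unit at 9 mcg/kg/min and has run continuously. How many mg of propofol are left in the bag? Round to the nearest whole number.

Dose = 9 mcg/kg/min × 16.7 kg = 150.3 mcg/min
150.3 mcg/min × 60 min/hr = 9018 mcg/hr
Concentration = 1144 mg ÷ 75 mL = 15.25333 mg/mL = 15253.33 mcg/mL
Rate = 9018 mcg/hr ÷ 15253.33 mcg/mL = 0.591215 mL/hr
Volume infused = 0.591215 mL/hr × 6.3 hr = 3.724655 mL
Volume remaining = 75 − 3.724655 = 71.27535 mL
Drug remaining = 71.27535 mL × 15253.33 mcg/mL = 1087187 mcg = 1087.187 mg

1087 mg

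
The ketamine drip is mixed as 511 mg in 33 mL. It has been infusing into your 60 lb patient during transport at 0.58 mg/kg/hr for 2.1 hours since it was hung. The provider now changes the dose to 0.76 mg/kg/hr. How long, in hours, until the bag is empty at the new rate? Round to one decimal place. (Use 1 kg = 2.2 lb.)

23.1 hours

Initial rate:
Weight = 60 lb ÷ 2.2 lb/kg = 27.27273 kg
Dose = 0.58 mg/kg/hr × 27.27273 kg = 15.81818 mg/hr
Concentration = 511 mg ÷ 33 mL = 15.48485 mg/mL
Rate = 15.81818 mg/hr ÷ 15.48485 mg/mL = 1.021526 mL/hr
Volume infused so far = 1.021526 mL/hr × 2.1 hr = 2.145205 mL
Volume remaining = 33 − 2.145205 = 30.85479 mL
New rate:
Dose = 0.76 mg/kg/hr × 27.27273 kg = 20.72727 mg/hr
Rate = 20.72727 mg/hr ÷ 15.48485 mg/mL = 1.338552 mL/hr
Time remaining = 30.85479 mL ÷ 1.338552 mL/hr = 23.05088 hr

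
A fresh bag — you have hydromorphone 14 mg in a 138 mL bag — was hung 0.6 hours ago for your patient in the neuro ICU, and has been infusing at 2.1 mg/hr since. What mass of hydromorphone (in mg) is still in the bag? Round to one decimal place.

12.7 mg

Concentration = 14 mg ÷ 138 mL = 0.1014493 mg/mL
Rate = 2.1 mg/hr ÷ 0.1014493 mg/mL = 20.7 mL/hr
Volume infused = 20.7 mL/hr × 0.6 hr = 12.42 mL
Volume remaining = 138 − 12.42 = 125.58 mL
Drug remaining = 125.58 mL × 0.1014493 mg/mL = 12.74 mg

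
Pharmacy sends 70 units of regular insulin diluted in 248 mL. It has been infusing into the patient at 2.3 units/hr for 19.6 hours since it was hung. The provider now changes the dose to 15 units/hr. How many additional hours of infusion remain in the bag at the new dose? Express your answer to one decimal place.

1.7 hours

Initial rate:
Concentration = 70 units ÷ 248 mL = 0.2822581 units/mL
Rate = 2.3 units/hr ÷ 0.2822581 units/mL = 8.148571 mL/hr
Volume infused so far = 8.148571 mL/hr × 19.6 hr = 159.712 mL
Volume remaining = 248 − 159.712 = 88.288 mL
New rate:
Rate = 15 units/hr ÷ 0.2822581 units/mL = 53.14286 mL/hr
Time remaining = 88.288 mL ÷ 53.14286 mL/hr = 1.661333 hr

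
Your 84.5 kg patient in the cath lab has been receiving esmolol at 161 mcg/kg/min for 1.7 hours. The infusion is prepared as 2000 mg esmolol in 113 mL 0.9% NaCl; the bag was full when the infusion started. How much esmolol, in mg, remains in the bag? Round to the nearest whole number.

612 mg

Dose = 161 mcg/kg/min × 84.5 kg = 13604.5 mcg/min
13604.5 mcg/min × 60 min/hr = 816270 mcg/hr
Concentration = 2000 mg ÷ 113 mL = 17.69912 mg/mL = 17699.12 mcg/mL
Rate = 816270 mcg/hr ÷ 17699.12 mcg/mL = 46.11925 mL/hr
Volume infused = 46.11925 mL/hr × 1.7 hr = 78.40273 mL
Volume remaining = 113 − 78.40273 = 34.59727 mL
Drug remaining = 34.59727 mL × 17699.12 mcg/mL = 612341 mcg = 612.341 mg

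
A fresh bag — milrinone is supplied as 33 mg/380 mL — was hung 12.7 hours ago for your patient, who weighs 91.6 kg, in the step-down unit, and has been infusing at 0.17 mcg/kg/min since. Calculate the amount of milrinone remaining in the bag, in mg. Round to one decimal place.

21.1 mg

Dose = 0.17 mcg/kg/min × 91.6 kg = 15.572 mcg/min
15.572 mcg/min × 60 min/hr = 934.32 mcg/hr
Concentration = 33 mg ÷ 380 mL = 0.08684211 mg/mL = 86.84211 mcg/mL
Rate = 934.32 mcg/hr ÷ 86.84211 mcg/mL = 10.75884 mL/hr
Volume infused = 10.75884 mL/hr × 12.7 hr = 136.6372 mL
Volume remaining = 380 − 136.6372 = 243.3628 mL
Drug remaining = 243.3628 mL × 86.84211 mcg/mL = 21134.14 mcg = 21.13414 mg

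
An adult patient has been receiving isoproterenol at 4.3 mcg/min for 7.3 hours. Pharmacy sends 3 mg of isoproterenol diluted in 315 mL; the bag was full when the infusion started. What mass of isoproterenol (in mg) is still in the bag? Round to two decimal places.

4.3 mcg/min × 60 min/hr = 258 mcg/hr
Concentration = 3 mg ÷ 315 mL = 0.00952381 mg/mL = 9.52381 mcg/mL
Rate = 258 mcg/hr ÷ 9.52381 mcg/mL = 27.09 mL/hr
Volume infused = 27.09 mL/hr × 7.3 hr = 197.757 mL
Volume remaining = 315 − 197.757 = 117.243 mL
Drug remaining = 117.243 mL × 9.52381 mcg/mL = 1116.6 mcg = 1.1166 mg

1.12 mg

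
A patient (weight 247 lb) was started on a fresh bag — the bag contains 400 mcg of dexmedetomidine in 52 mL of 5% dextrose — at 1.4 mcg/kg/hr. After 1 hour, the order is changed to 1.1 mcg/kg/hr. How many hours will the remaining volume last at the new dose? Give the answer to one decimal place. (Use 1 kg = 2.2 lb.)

2.0 hours

Initial rate:
Weight = 247 lb ÷ 2.2 lb/kg = 112.2727 kg
Dose = 1.4 mcg/kg/hr × 112.2727 kg = 157.1818 mcg/hr
Concentration = 400 mcg ÷ 52 mL = 7.692308 mcg/mL
Rate = 157.1818 mcg/hr ÷ 7.692308 mcg/mL = 20.43364 mL/hr
Volume infused so far = 20.43364 mL/hr × 1 hr = 20.43364 mL
Volume remaining = 52 − 20.43364 = 31.56636 mL
New rate:
Dose = 1.1 mcg/kg/hr × 112.2727 kg = 123.5 mcg/hr
Rate = 123.5 mcg/hr ÷ 7.692308 mcg/mL = 16.055 mL/hr
Time remaining = 31.56636 mL ÷ 16.055 mL/hr = 1.966139 hr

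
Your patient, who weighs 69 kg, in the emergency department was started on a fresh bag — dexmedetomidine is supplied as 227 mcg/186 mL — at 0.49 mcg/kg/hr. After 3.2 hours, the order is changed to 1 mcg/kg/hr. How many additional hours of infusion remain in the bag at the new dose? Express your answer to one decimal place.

1.7 hours

Initial rate:
Dose = 0.49 mcg/kg/hr × 69 kg = 33.81 mcg/hr
Concentration = 227 mcg ÷ 186 mL = 1.22043 mcg/mL
Rate = 33.81 mcg/hr ÷ 1.22043 mcg/mL = 27.70335 mL/hr
Volume infused so far = 27.70335 mL/hr × 3.2 hr = 88.65071 mL
Volume remaining = 186 − 88.65071 = 97.34929 mL
New rate:
Dose = 1 mcg/kg/hr × 69 kg = 69 mcg/hr
Rate = 69 mcg/hr ÷ 1.22043 mcg/mL = 56.53744 mL/hr
Time remaining = 97.34929 mL ÷ 56.53744 mL/hr = 1.721855 hr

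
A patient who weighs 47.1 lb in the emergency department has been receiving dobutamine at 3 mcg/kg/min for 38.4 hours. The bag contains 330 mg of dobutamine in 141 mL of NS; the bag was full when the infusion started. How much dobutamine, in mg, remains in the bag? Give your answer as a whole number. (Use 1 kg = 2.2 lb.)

182 mg

Weight = 47.1 lb ÷ 2.2 lb/kg = 21.40909 kg
Dose = 3 mcg/kg/min × 21.40909 kg = 64.22727 mcg/min
64.22727 mcg/min × 60 min/hr = 3853.636 mcg/hr
Concentration = 330 mg ÷ 141 mL = 2.340426 mg/mL = 2340.426 mcg/mL
Rate = 3853.636 mcg/hr ÷ 2340.426 mcg/mL = 1.646554 mL/hr
Volume infused = 1.646554 mL/hr × 38.4 hr = 63.22766 mL
Volume remaining = 141 − 63.22766 = 77.77234 mL
Drug remaining = 77.77234 mL × 2340.426 mcg/mL = 182020.4 mcg = 182.0204 mg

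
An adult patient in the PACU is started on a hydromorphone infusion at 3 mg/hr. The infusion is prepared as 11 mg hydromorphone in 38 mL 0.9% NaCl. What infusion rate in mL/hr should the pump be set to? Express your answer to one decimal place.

Concentration = 11 mg ÷ 38 mL = 0.2894737 mg/mL
Rate = 3 mg/hr ÷ 0.2894737 mg/mL = 10.36364 mL/hr

10.4 mL/hr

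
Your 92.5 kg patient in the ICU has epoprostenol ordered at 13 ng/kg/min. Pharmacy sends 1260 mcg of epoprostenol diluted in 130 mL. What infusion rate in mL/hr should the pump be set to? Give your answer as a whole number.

Dose = 13 ng/kg/min × 92.5 kg = 1202.5 ng/min
1202.5 ng/min × 60 min/hr = 72150 ng/hr
Concentration = 1260 mcg ÷ 130 mL = 9.692308 mcg/mL = 9692.308 ng/mL
Rate = 72150 ng/hr ÷ 9692.308 ng/mL = 7.444048 mL/hr

7 mL/hr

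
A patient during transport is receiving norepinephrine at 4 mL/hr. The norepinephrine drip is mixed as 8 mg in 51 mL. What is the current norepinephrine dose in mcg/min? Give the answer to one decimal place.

Concentration = 8 mg ÷ 51 mL = 0.1568627 mg/mL = 156.8627 mcg/mL
Drug rate = 4 mL/hr × 156.8627 mcg/mL = 627.451 mcg/hr
627.451 mcg/hr ÷ 60 min/hr = 10.45752 mcg/min

10.5 mcg/min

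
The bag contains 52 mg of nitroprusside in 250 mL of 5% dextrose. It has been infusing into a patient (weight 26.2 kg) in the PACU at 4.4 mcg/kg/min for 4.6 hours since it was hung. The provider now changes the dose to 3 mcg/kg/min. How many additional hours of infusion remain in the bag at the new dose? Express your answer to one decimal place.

Initial rate:
Dose = 4.4 mcg/kg/min × 26.2 kg = 115.28 mcg/min
115.28 mcg/min × 60 min/hr = 6916.8 mcg/hr
Concentration = 52 mg ÷ 250 mL = 0.208 mg/mL = 208 mcg/mL
Rate = 6916.8 mcg/hr ÷ 208 mcg/mL = 33.25385 mL/hr
Volume infused so far = 33.25385 mL/hr × 4.6 hr = 152.9677 mL
Volume remaining = 250 − 152.9677 = 97.03231 mL
New rate:
Dose = 3 mcg/kg/min × 26.2 kg = 78.6 mcg/min
78.6 mcg/min × 60 min/hr = 4716 mcg/hr
Rate = 4716 mcg/hr ÷ 208 mcg/mL = 22.67308 mL/hr
Time remaining = 97.03231 mL ÷ 22.67308 mL/hr = 4.279627 hr

4.3 hours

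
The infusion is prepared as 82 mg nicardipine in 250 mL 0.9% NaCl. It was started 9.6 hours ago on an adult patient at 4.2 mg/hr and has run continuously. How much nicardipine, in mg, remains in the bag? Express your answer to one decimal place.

41.7 mg

Concentration = 82 mg ÷ 250 mL = 0.328 mg/mL
Rate = 4.2 mg/hr ÷ 0.328 mg/mL = 12.80488 mL/hr
Volume infused = 12.80488 mL/hr × 9.6 hr = 122.9268 mL
Volume remaining = 250 − 122.9268 = 127.0732 mL
Drug remaining = 127.0732 mL × 0.328 mg/mL = 41.68 mg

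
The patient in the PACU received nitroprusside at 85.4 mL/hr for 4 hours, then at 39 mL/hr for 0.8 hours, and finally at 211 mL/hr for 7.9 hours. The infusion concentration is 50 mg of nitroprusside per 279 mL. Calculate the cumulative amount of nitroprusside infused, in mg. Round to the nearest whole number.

366 mg

Concentration = 50 mg ÷ 279 mL = 0.1792115 mg/mL
Stage 1: 85.4 mL/hr × 4 hr = 341.6 mL → 341.6 mL × 0.1792115 mg/mL = 61.21864 mg
Stage 2: 39 mL/hr × 0.8 hr = 31.2 mL → 31.2 mL × 0.1792115 mg/mL = 5.591398 mg
Stage 3: 211 mL/hr × 7.9 hr = 1666.9 mL → 1666.9 mL × 0.1792115 mg/mL = 298.7276 mg
Total = 61.21864 + 5.591398 + 298.7276 = 365.5376 mg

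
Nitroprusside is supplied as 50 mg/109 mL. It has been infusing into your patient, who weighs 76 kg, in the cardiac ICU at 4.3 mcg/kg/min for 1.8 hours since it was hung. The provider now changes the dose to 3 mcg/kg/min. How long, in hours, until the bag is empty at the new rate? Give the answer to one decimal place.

Initial rate:
Dose = 4.3 mcg/kg/min × 76 kg = 326.8 mcg/min
326.8 mcg/min × 60 min/hr = 19608 mcg/hr
Concentration = 50 mg ÷ 109 mL = 0.4587156 mg/mL = 458.7156 mcg/mL
Rate = 19608 mcg/hr ÷ 458.7156 mcg/mL = 42.74544 mL/hr
Volume infused so far = 42.74544 mL/hr × 1.8 hr = 76.94179 mL
Volume remaining = 109 − 76.94179 = 32.05821 mL
New rate:
Dose = 3 mcg/kg/min × 76 kg = 228 mcg/min
228 mcg/min × 60 min/hr = 13680 mcg/hr
Rate = 13680 mcg/hr ÷ 458.7156 mcg/mL = 29.8224 mL/hr
Time remaining = 32.05821 mL ÷ 29.8224 mL/hr = 1.074971 hr

1.1 hours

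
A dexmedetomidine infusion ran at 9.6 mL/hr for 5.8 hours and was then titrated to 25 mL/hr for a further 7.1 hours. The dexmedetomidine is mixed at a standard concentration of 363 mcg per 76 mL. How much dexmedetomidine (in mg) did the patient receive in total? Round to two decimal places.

Concentration = 363 mcg ÷ 76 mL = 4.776316 mcg/mL
Stage 1: 9.6 mL/hr × 5.8 hr = 55.68 mL → 55.68 mL × 4.776316 mcg/mL = 265.9453 mcg
Stage 2: 25 mL/hr × 7.1 hr = 177.5 mL → 177.5 mL × 4.776316 mcg/mL = 847.7961 mcg
Total = 265.9453 + 847.7961 = 1113.741 mcg = 1.113741 mg

1.11 mg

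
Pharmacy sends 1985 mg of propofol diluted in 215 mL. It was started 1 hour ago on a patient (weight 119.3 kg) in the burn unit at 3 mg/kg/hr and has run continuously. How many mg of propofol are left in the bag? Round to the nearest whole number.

Dose = 3 mg/kg/hr × 119.3 kg = 357.9 mg/hr
Concentration = 1985 mg ÷ 215 mL = 9.232558 mg/mL
Rate = 357.9 mg/hr ÷ 9.232558 mg/mL = 38.76499 mL/hr
Volume infused = 38.76499 mL/hr × 1 hr = 38.76499 mL
Volume remaining = 215 − 38.76499 = 176.235 mL
Drug remaining = 176.235 mL × 9.232558 mg/mL = 1627.1 mg

1627 mg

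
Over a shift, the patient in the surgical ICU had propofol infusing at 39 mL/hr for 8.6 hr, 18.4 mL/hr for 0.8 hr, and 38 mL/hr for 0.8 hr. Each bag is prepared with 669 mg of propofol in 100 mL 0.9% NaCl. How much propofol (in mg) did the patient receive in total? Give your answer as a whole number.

2546 mg

Concentration = 669 mg ÷ 100 mL = 6.69 mg/mL
Stage 1: 39 mL/hr × 8.6 hr = 335.4 mL → 335.4 mL × 6.69 mg/mL = 2243.826 mg
Stage 2: 18.4 mL/hr × 0.8 hr = 14.72 mL → 14.72 mL × 6.69 mg/mL = 98.4768 mg
Stage 3: 38 mL/hr × 0.8 hr = 30.4 mL → 30.4 mL × 6.69 mg/mL = 203.376 mg
Total = 2243.826 + 98.4768 + 203.376 = 2545.679 mg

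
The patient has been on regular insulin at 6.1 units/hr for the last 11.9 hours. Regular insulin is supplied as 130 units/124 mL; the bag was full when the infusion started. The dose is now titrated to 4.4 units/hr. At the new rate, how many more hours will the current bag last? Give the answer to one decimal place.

Initial rate:
Concentration = 130 units ÷ 124 mL = 1.048387 units/mL
Rate = 6.1 units/hr ÷ 1.048387 units/mL = 5.818462 mL/hr
Volume infused so far = 5.818462 mL/hr × 11.9 hr = 69.23969 mL
Volume remaining = 124 − 69.23969 = 54.76031 mL
New rate:
Rate = 4.4 units/hr ÷ 1.048387 units/mL = 4.196923 mL/hr
Time remaining = 54.76031 mL ÷ 4.196923 mL/hr = 13.04773 hr

13.0 hours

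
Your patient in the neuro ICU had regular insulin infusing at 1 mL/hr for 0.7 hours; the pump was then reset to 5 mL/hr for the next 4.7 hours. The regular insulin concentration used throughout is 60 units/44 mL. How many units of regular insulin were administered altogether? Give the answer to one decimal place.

Concentration = 60 units ÷ 44 mL = 1.363636 units/mL
Stage 1: 1 mL/hr × 0.7 hr = 0.7 mL → 0.7 mL × 1.363636 units/mL = 0.9545455 units
Stage 2: 5 mL/hr × 4.7 hr = 23.5 mL → 23.5 mL × 1.363636 units/mL = 32.04545 units
Total = 0.9545455 + 32.04545 = 33 units

33.0 units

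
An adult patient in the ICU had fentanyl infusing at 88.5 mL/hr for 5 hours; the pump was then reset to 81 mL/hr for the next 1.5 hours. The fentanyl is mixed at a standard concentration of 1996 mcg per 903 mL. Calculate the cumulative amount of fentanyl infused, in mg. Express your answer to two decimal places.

Concentration = 1996 mcg ÷ 903 mL = 2.21041 mcg/mL
Stage 1: 88.5 mL/hr × 5 hr = 442.5 mL → 442.5 mL × 2.21041 mcg/mL = 978.1063 mcg
Stage 2: 81 mL/hr × 1.5 hr = 121.5 mL → 121.5 mL × 2.21041 mcg/mL = 268.5648 mcg
Total = 978.1063 + 268.5648 = 1246.671 mcg = 1.246671 mg

1.25 mg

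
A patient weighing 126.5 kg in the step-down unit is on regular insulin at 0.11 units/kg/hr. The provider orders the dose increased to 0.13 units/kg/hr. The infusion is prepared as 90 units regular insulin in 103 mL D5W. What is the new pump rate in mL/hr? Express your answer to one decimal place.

Dose = 0.13 units/kg/hr × 126.5 kg = 16.445 units/hr
Concentration = 90 units ÷ 103 mL = 0.8737864 units/mL
Rate = 16.445 units/hr ÷ 0.8737864 units/mL = 18.82039 mL/hr

18.8 mL/hr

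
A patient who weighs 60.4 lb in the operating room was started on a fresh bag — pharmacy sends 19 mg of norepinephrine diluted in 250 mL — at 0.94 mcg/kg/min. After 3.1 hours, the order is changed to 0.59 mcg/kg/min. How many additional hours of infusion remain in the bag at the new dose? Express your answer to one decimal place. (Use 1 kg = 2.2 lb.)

14.6 hours

Initial rate:
Weight = 60.4 lb ÷ 2.2 lb/kg = 27.45455 kg
Dose = 0.94 mcg/kg/min × 27.45455 kg = 25.80727 mcg/min
25.80727 mcg/min × 60 min/hr = 1548.436 mcg/hr
Concentration = 19 mg ÷ 250 mL = 0.076 mg/mL = 76 mcg/mL
Rate = 1548.436 mcg/hr ÷ 76 mcg/mL = 20.37416 mL/hr
Volume infused so far = 20.37416 mL/hr × 3.1 hr = 63.1599 mL
Volume remaining = 250 − 63.1599 = 186.8401 mL
New rate:
Dose = 0.59 mcg/kg/min × 27.45455 kg = 16.19818 mcg/min
16.19818 mcg/min × 60 min/hr = 971.8909 mcg/hr
Rate = 971.8909 mcg/hr ÷ 76 mcg/mL = 12.78804 mL/hr
Time remaining = 186.8401 mL ÷ 12.78804 mL/hr = 14.61054 hr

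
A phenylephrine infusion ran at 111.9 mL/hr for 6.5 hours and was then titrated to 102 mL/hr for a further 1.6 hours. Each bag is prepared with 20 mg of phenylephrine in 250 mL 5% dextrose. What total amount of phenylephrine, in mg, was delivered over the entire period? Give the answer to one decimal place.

71.2 mg

Concentration = 20 mg ÷ 250 mL = 0.08 mg/mL
Stage 1: 111.9 mL/hr × 6.5 hr = 727.35 mL → 727.35 mL × 0.08 mg/mL = 58.188 mg
Stage 2: 102 mL/hr × 1.6 hr = 163.2 mL → 163.2 mL × 0.08 mg/mL = 13.056 mg
Total = 58.188 + 13.056 = 71.244 mg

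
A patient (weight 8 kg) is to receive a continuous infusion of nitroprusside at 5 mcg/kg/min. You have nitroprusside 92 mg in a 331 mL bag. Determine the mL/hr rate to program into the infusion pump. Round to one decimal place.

Dose = 5 mcg/kg/min × 8 kg = 40 mcg/min
40 mcg/min × 60 min/hr = 2400 mcg/hr
Concentration = 92 mg ÷ 331 mL = 0.2779456 mg/mL = 277.9456 mcg/mL
Rate = 2400 mcg/hr ÷ 277.9456 mcg/mL = 8.634783 mL/hr

8.6 mL/hr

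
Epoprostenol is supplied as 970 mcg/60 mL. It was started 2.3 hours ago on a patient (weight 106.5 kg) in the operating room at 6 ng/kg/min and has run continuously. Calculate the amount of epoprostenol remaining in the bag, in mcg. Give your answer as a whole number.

882 mcg

Dose = 6 ng/kg/min × 106.5 kg = 639 ng/min
639 ng/min × 60 min/hr = 38340 ng/hr
Concentration = 970 mcg ÷ 60 mL = 16.16667 mcg/mL = 16166.67 ng/mL
Rate = 38340 ng/hr ÷ 16166.67 ng/mL = 2.371546 mL/hr
Volume infused = 2.371546 mL/hr × 2.3 hr = 5.454557 mL
Volume remaining = 60 − 5.454557 = 54.54544 mL
Drug remaining = 54.54544 mL × 16166.67 ng/mL = 881818 ng = 881.818 mcg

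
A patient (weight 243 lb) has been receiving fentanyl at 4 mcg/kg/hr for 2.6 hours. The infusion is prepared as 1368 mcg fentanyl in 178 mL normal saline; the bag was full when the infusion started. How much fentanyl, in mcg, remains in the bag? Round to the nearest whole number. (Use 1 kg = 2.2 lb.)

Weight = 243 lb ÷ 2.2 lb/kg = 110.4545 kg
Dose = 4 mcg/kg/hr × 110.4545 kg = 441.8182 mcg/hr
Concentration = 1368 mcg ÷ 178 mL = 7.685393 mcg/mL
Rate = 441.8182 mcg/hr ÷ 7.685393 mcg/mL = 57.48804 mL/hr
Volume infused = 57.48804 mL/hr × 2.6 hr = 149.4689 mL
Volume remaining = 178 − 149.4689 = 28.5311 mL
Drug remaining = 28.5311 mL × 7.685393 mcg/mL = 219.2727 mcg

219 mcg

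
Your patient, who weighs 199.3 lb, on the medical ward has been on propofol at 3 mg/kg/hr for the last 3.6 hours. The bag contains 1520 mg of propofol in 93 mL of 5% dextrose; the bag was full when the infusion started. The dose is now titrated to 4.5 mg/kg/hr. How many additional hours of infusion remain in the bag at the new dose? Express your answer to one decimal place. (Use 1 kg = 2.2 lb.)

1.3 hours

Initial rate:
Weight = 199.3 lb ÷ 2.2 lb/kg = 90.59091 kg
Dose = 3 mg/kg/hr × 90.59091 kg = 271.7727 mg/hr
Concentration = 1520 mg ÷ 93 mL = 16.34409 mg/mL
Rate = 271.7727 mg/hr ÷ 16.34409 mg/mL = 16.6282 mL/hr
Volume infused so far = 16.6282 mL/hr × 3.6 hr = 59.86152 mL
Volume remaining = 93 − 59.86152 = 33.13848 mL
New rate:
Dose = 4.5 mg/kg/hr × 90.59091 kg = 407.6591 mg/hr
Rate = 407.6591 mg/hr ÷ 16.34409 mg/mL = 24.9423 mL/hr
Time remaining = 33.13848 mL ÷ 24.9423 mL/hr = 1.328606 hr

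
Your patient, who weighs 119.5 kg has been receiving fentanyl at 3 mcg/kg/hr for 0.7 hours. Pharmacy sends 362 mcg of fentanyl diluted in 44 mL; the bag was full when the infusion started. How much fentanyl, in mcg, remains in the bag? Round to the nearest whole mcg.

Dose = 3 mcg/kg/hr × 119.5 kg = 358.5 mcg/hr
Concentration = 362 mcg ÷ 44 mL = 8.227273 mcg/mL
Rate = 358.5 mcg/hr ÷ 8.227273 mcg/mL = 43.57459 mL/hr
Volume infused = 43.57459 mL/hr × 0.7 hr = 30.50221 mL
Volume remaining = 44 − 30.50221 = 13.49779 mL
Drug remaining = 13.49779 mL × 8.227273 mcg/mL = 111.05 mcg

111 mcg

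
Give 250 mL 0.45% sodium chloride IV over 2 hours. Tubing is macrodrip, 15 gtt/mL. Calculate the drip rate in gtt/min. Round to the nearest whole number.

31 gtt/min

250 mL ÷ (2 hr × 60 = 120 min) = 2.083333 mL/min
2.083333 mL/min × 15 gtt/mL = 31.25 gtt/min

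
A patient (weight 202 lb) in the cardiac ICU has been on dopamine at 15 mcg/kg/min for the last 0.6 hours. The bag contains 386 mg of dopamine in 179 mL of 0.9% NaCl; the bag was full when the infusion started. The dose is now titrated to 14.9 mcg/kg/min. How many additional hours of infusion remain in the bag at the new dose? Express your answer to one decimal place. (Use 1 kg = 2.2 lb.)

Initial rate:
Weight = 202 lb ÷ 2.2 lb/kg = 91.81818 kg
Dose = 15 mcg/kg/min × 91.81818 kg = 1377.273 mcg/min
1377.273 mcg/min × 60 min/hr = 82636.36 mcg/hr
Concentration = 386 mg ÷ 179 mL = 2.156425 mg/mL = 2156.425 mcg/mL
Rate = 82636.36 mcg/hr ÷ 2156.425 mcg/mL = 38.32101 mL/hr
Volume infused so far = 38.32101 mL/hr × 0.6 hr = 22.9926 mL
Volume remaining = 179 − 22.9926 = 156.0074 mL
New rate:
Dose = 14.9 mcg/kg/min × 91.81818 kg = 1368.091 mcg/min
1368.091 mcg/min × 60 min/hr = 82085.45 mcg/hr
Rate = 82085.45 mcg/hr ÷ 2156.425 mcg/mL = 38.06553 mL/hr
Time remaining = 156.0074 mL ÷ 38.06553 mL/hr = 4.09839 hr

4.1 hours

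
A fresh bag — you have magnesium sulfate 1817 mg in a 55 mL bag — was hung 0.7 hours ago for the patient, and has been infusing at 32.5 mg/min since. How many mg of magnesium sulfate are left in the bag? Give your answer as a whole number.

32.5 mg/min × 60 min/hr = 1950 mg/hr
Concentration = 1817 mg ÷ 55 mL = 33.03636 mg/mL
Rate = 1950 mg/hr ÷ 33.03636 mg/mL = 59.02587 mL/hr
Volume infused = 59.02587 mL/hr × 0.7 hr = 41.31811 mL
Volume remaining = 55 − 41.31811 = 13.68189 mL
Drug remaining = 13.68189 mL × 33.03636 mg/mL = 452 mg

452 mg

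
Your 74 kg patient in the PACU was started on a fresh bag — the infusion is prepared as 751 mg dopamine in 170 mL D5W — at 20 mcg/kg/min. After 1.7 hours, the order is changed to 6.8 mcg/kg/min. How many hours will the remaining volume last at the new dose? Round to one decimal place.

19.9 hours

Initial rate:
Dose = 20 mcg/kg/min × 74 kg = 1480 mcg/min
1480 mcg/min × 60 min/hr = 88800 mcg/hr
Concentration = 751 mg ÷ 170 mL = 4.417647 mg/mL = 4417.647 mcg/mL
Rate = 88800 mcg/hr ÷ 4417.647 mcg/mL = 20.1012 mL/hr
Volume infused so far = 20.1012 mL/hr × 1.7 hr = 34.17204 mL
Volume remaining = 170 − 34.17204 = 135.828 mL
New rate:
Dose = 6.8 mcg/kg/min × 74 kg = 503.2 mcg/min
503.2 mcg/min × 60 min/hr = 30192 mcg/hr
Rate = 30192 mcg/hr ÷ 4417.647 mcg/mL = 6.834407 mL/hr
Time remaining = 135.828 mL ÷ 6.834407 mL/hr = 19.87414 hr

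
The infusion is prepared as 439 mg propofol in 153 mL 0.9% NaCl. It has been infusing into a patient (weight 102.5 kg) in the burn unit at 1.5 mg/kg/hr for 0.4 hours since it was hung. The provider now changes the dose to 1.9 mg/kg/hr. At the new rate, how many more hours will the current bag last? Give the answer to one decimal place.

Initial rate:
Dose = 1.5 mg/kg/hr × 102.5 kg = 153.75 mg/hr
Concentration = 439 mg ÷ 153 mL = 2.869281 mg/mL
Rate = 153.75 mg/hr ÷ 2.869281 mg/mL = 53.58485 mL/hr
Volume infused so far = 53.58485 mL/hr × 0.4 hr = 21.43394 mL
Volume remaining = 153 − 21.43394 = 131.5661 mL
New rate:
Dose = 1.9 mg/kg/hr × 102.5 kg = 194.75 mg/hr
Rate = 194.75 mg/hr ÷ 2.869281 mg/mL = 67.87415 mL/hr
Time remaining = 131.5661 mL ÷ 67.87415 mL/hr = 1.938383 hr

1.9 hours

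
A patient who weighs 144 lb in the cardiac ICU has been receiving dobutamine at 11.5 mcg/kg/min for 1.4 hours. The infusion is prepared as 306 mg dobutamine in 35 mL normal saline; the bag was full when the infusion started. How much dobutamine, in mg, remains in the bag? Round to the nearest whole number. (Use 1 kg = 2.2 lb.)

Weight = 144 lb ÷ 2.2 lb/kg = 65.45455 kg
Dose = 11.5 mcg/kg/min × 65.45455 kg = 752.7273 mcg/min
752.7273 mcg/min × 60 min/hr = 45163.64 mcg/hr
Concentration = 306 mg ÷ 35 mL = 8.742857 mg/mL = 8742.857 mcg/mL
Rate = 45163.64 mcg/hr ÷ 8742.857 mcg/mL = 5.165775 mL/hr
Volume infused = 5.165775 mL/hr × 1.4 hr = 7.232086 mL
Volume remaining = 35 − 7.232086 = 27.76791 mL
Drug remaining = 27.76791 mL × 8742.857 mcg/mL = 242770.9 mcg = 242.7709 mg

243 mg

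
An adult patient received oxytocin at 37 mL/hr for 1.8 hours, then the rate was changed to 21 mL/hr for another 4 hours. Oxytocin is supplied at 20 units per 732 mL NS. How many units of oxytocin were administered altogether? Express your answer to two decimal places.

4.11 units

Concentration = 20 units ÷ 732 mL = 0.0273224 units/mL
Stage 1: 37 mL/hr × 1.8 hr = 66.6 mL → 66.6 mL × 0.0273224 units/mL = 1.819672 units
Stage 2: 21 mL/hr × 4 hr = 84 mL → 84 mL × 0.0273224 units/mL = 2.295082 units
Total = 1.819672 + 2.295082 = 4.114754 units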